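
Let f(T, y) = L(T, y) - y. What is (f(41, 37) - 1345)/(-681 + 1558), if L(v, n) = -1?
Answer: -1383/877 ≈ -1.5770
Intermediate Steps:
f(T, y) = -1 - y
(f(41, 37) - 1345)/(-681 + 1558) = ((-1 - 1*37) - 1345)/(-681 + 1558) = ((-1 - 37) - 1345)/877 = (-38 - 1345)*(1/877) = -1383*1/877 = -1383/877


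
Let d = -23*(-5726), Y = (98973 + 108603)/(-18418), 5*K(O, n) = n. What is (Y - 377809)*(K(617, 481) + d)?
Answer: -2292788685611799/46045 ≈ -4.9795e+10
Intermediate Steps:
K(O, n) = n/5
Y = -103788/9209 (Y = 207576*(-1/18418) = -103788/9209 ≈ -11.270)
d = 131698
(Y - 377809)*(K(617, 481) + d) = (-103788/9209 - 377809)*((⅕)*481 + 131698) = -3479346869*(481/5 + 131698)/9209 = -3479346869/9209*658971/5 = -2292788685611799/46045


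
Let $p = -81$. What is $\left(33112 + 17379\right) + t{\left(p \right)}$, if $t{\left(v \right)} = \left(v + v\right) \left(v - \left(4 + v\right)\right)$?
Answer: $51139$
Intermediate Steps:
$t{\left(v \right)} = - 8 v$ ($t{\left(v \right)} = 2 v \left(-4\right) = - 8 v$)
$\left(33112 + 17379\right) + t{\left(p \right)} = \left(33112 + 17379\right) - -648 = 50491 + 648 = 51139$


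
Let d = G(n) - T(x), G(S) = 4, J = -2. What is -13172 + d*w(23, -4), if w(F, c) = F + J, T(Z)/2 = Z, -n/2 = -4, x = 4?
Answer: -13256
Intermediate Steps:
n = 8 (n = -2*(-4) = 8)
T(Z) = 2*Z
w(F, c) = -2 + F (w(F, c) = F - 2 = -2 + F)
d = -4 (d = 4 - 2*4 = 4 - 1*8 = 4 - 8 = -4)
-13172 + d*w(23, -4) = -13172 - 4*(-2 + 23) = -13172 - 4*21 = -13172 - 84 = -13256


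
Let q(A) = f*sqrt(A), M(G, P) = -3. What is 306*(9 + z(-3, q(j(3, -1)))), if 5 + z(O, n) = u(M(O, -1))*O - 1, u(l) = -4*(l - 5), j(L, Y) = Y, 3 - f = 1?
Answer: -28458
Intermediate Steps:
f = 2 (f = 3 - 1*1 = 3 - 1 = 2)
q(A) = 2*sqrt(A)
u(l) = 20 - 4*l (u(l) = -4*(-5 + l) = 20 - 4*l)
z(O, n) = -6 + 32*O (z(O, n) = -5 + ((20 - 4*(-3))*O - 1) = -5 + ((20 + 12)*O - 1) = -5 + (32*O - 1) = -5 + (-1 + 32*O) = -6 + 32*O)
306*(9 + z(-3, q(j(3, -1)))) = 306*(9 + (-6 + 32*(-3))) = 306*(9 + (-6 - 96)) = 306*(9 - 102) = 306*(-93) = -28458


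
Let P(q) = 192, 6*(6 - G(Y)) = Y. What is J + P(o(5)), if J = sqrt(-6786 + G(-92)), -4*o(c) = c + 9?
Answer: 192 + I*sqrt(60882)/3 ≈ 192.0 + 82.248*I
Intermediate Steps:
o(c) = -9/4 - c/4 (o(c) = -(c + 9)/4 = -(9 + c)/4 = -9/4 - c/4)
G(Y) = 6 - Y/6
J = I*sqrt(60882)/3 (J = sqrt(-6786 + (6 - 1/6*(-92))) = sqrt(-6786 + (6 + 46/3)) = sqrt(-6786 + 64/3) = sqrt(-20294/3) = I*sqrt(60882)/3 ≈ 82.248*I)
J + P(o(5)) = I*sqrt(60882)/3 + 192 = 192 + I*sqrt(60882)/3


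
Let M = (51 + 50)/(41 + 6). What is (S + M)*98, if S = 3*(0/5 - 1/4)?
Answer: 12887/94 ≈ 137.10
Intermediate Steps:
M = 101/47 ≈ 2.1489
S = -3/4 (S = 3*(0*(1/5) - 1*1/4) = 3*(0 - 1/4) = 3*(-1/4) = -3/4 ≈ -0.75000)
(S + M)*98 = (-3/4 + 101/47)*98 = (263/188)*98 = 12887/94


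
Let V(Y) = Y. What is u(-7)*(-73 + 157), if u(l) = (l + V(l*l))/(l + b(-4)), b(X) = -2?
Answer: -392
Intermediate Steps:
u(l) = (l + l**2)/(-2 + l) (u(l) = (l + l*l)/(l - 2) = (l + l**2)/(-2 + l))
u(-7)*(-73 + 157) = (-7*(1 - 7)/(-2 - 7))*(-73 + 157) = -7*(-6)/(-9)*84 = -7*(-1/9)*(-6)*84 = -14/3*84 = -392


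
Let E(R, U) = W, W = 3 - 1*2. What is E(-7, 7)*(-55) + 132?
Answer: 77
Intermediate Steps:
W = 1 (W = 3 - 2 = 1)
E(R, U) = 1
E(-7, 7)*(-55) + 132 = 1*(-55) + 132 = -55 + 132 = 77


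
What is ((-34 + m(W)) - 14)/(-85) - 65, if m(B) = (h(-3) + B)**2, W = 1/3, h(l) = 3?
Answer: -49393/765 ≈ -64.566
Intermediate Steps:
W = 1/3 ≈ 0.33333
m(B) = (3 + B)**2
((-34 + m(W)) - 14)/(-85) - 65 = ((-34 + (3 + 1/3)**2) - 14)/(-85) - 65 = ((-34 + (10/3)**2) - 14)*(-1/85) - 65 = ((-34 + 100/9) - 14)*(-1/85) - 65 = (-206/9 - 14)*(-1/85) - 65 = -332/9*(-1/85) - 65 = 332/765 - 65 = -49393/765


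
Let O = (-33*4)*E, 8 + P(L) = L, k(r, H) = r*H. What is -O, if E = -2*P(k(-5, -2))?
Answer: -528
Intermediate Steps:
k(r, H) = H*r
P(L) = -8 + L
E = -4 (E = -2*(-8 - 2*(-5)) = -2*(-8 + 10) = -2*2 = -4)
O = 528 (O = -33*4*(-4) = -11*12*(-4) = -132*(-4) = 528)
-O = -1*528 = -528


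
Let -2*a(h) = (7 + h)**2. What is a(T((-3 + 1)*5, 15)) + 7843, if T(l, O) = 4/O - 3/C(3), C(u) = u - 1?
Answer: 14087471/1800 ≈ 7826.4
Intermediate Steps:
C(u) = -1 + u
T(l, O) = -3/2 + 4/O (T(l, O) = 4/O - 3/(-1 + 3) = 4/O - 3/2 = -3/2 + 4/O)
a(h) = -(7 + h)**2/2
a(T((-3 + 1)*5, 15)) + 7843 = -(7 + (-3/2 + 4/15))**2/2 + 7843 = -(7 - 37/30)**2/2 + 7843 = -(173/30)**2/2 + 7843 = -1/2*29929/900 + 7843 = -29929/1800 + 7843 = 14087471/1800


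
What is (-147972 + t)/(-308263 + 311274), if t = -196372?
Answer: -344344/3011 ≈ -114.36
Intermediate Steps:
(-147972 + t)/(-308263 + 311274) = (-147972 - 196372)/(-308263 + 311274) = -344344/3011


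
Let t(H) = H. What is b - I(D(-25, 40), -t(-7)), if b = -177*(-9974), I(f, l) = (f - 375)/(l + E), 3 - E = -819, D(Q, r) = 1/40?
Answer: 58540612679/33160 ≈ 1.7654e+6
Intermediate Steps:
D(Q, r) = 1/40
E = 822 (E = 3 - 1*(-819) = 3 + 819 = 822)
I(f, l) = (-375 + f)/(822 + l) (I(f, l) = (f - 375)/(l + 822) = (-375 + f)/(822 + l))
b = 1765398
b - I(D(-25, 40), -t(-7)) = 1765398 - (-375 + 1/40)/(822 - 1*(-7)) = 1765398 - (-14999)/((822 + 7)*40) = 1765398 - (-14999)/(829*40) = 1765398 - 1*(-14999/33160) = 1765398 + 14999/33160 = 58540612679/33160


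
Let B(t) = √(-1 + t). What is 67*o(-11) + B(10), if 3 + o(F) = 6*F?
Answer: -4620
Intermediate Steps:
o(F) = -3 + 6*F
67*o(-11) + B(10) = 67*(-3 + 6*(-11)) + √(-1 + 10) = 67*(-3 - 66) + √9 = 67*(-69) + 3 = -4623 + 3 = -4620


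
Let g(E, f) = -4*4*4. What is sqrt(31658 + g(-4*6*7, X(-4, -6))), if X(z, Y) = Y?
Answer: sqrt(31594) ≈ 177.75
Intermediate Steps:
g(E, f) = -64 (g(E, f) = -16*4 = -64)
sqrt(31658 + g(-4*6*7, X(-4, -6))) = sqrt(31658 - 64) = sqrt(31594)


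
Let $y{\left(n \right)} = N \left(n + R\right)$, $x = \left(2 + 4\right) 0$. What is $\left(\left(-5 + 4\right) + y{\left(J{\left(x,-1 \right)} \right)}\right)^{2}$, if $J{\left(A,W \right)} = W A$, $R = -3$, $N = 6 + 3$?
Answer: $784$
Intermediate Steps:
$N = 9$
$x = 0$ ($x = 6 \cdot 0 = 0$)
$J{\left(A,W \right)} = A W$
$y{\left(n \right)} = -27 + 9 n$ ($y{\left(n \right)} = 9 \left(n - 3\right) = 9 \left(-3 + n\right) = -27 + 9 n$)
$\left(\left(-5 + 4\right) + y{\left(J{\left(x,-1 \right)} \right)}\right)^{2} = \left(\left(-5 + 4\right) - \left(27 - 9 \cdot 0 \left(-1\right)\right)\right)^{2} = \left(-1 + \left(-27 + 9 \cdot 0\right)\right)^{2} = \left(-1 + \left(-27 + 0\right)\right)^{2} = \left(-1 - 27\right)^{2} = \left(-28\right)^{2} = 784$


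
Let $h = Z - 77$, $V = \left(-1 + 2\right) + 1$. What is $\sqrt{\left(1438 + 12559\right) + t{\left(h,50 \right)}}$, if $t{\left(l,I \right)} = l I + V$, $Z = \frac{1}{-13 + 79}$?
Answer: $\frac{\sqrt{11053086}}{33} \approx 100.75$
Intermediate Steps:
$V = 2$ ($V = 1 + 1 = 2$)
$Z = \frac{1}{66} \approx 0.015152$
$h = - \frac{5081}{66}$ ($h = \frac{1}{66} - 77 = - \frac{5081}{66} \approx -76.985$)
$t{\left(l,I \right)} = 2 + I l$ ($t{\left(l,I \right)} = l I + 2 = I l + 2 = 2 + I l$)
$\sqrt{\left(1438 + 12559\right) + t{\left(h,50 \right)}} = \sqrt{\left(1438 + 12559\right) + \left(2 + 50 \left(- \frac{5081}{66}\right)\right)} = \sqrt{13997 + \left(2 - \frac{127025}{33}\right)} = \sqrt{13997 - \frac{126959}{33}} = \sqrt{\frac{334942}{33}} = \frac{\sqrt{11053086}}{33}$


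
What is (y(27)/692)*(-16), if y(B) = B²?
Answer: -2916/173 ≈ -16.855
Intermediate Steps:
(y(27)/692)*(-16) = (27²/692)*(-16) = (729*(1/692))*(-16) = (729/692)*(-16) = -2916/173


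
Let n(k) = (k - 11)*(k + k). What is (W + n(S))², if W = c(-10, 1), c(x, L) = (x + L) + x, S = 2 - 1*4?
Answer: 1089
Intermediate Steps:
S = -2 (S = 2 - 4 = -2)
c(x, L) = L + 2*x (c(x, L) = (L + x) + x = L + 2*x)
n(k) = 2*k*(-11 + k) (n(k) = (-11 + k)*(2*k) = 2*k*(-11 + k))
W = -19 (W = 1 + 2*(-10) = 1 - 20 = -19)
(W + n(S))² = (-19 + 2*(-2)*(-11 - 2))² = (-19 + 2*(-2)*(-13))² = (-19 + 52)² = 33² = 1089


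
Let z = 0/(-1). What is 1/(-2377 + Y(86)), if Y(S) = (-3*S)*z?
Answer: -1/2377 ≈ -0.00042070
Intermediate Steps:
z = 0 (z = 0*(-1) = 0)
Y(S) = 0 (Y(S) = -3*S*0 = 0)
1/(-2377 + Y(86)) = 1/(-2377 + 0) = 1/(-2377) = -1/2377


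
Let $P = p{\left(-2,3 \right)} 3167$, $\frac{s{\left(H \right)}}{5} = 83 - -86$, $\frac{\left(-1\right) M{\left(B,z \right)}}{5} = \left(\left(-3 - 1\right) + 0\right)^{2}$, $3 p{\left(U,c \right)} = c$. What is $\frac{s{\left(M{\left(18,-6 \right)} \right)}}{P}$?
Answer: $\frac{845}{3167} \approx 0.26681$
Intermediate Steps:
$p{\left(U,c \right)} = \frac{c}{3}$
$M{\left(B,z \right)} = -80$ ($M{\left(B,z \right)} = - 5 \left(\left(-3 - 1\right) + 0\right)^{2} = - 5 \left(-4 + 0\right)^{2} = - 5 \left(-4\right)^{2} = \left(-5\right) 16 = -80$)
$s{\left(H \right)} = 845$ ($s{\left(H \right)} = 5 \left(83 - -86\right) = 5 \left(83 + 86\right) = 5 \cdot 169 = 845$)
$P = 3167$ ($P = \frac{1}{3} \cdot 3 \cdot 3167 = 1 \cdot 3167 = 3167$)
$\frac{s{\left(M{\left(18,-6 \right)} \right)}}{P} = \frac{845}{3167}$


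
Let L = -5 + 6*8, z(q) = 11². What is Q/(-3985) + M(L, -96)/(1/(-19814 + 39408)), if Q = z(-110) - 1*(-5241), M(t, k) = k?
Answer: -7495886002/3985 ≈ -1.8810e+6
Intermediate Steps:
z(q) = 121
L = 43 (L = -5 + 48 = 43)
Q = 5362 (Q = 121 - 1*(-5241) = 121 + 5241 = 5362)
Q/(-3985) + M(L, -96)/(1/(-19814 + 39408)) = 5362/(-3985) - 96/(1/(-19814 + 39408)) = 5362*(-1/3985) - 96/(1/19594) = -5362/3985 - 96/1/19594 = -5362/3985 - 96*19594 = -5362/3985 - 1881024 = -7495886002/3985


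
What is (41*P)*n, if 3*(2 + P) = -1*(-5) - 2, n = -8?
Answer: 328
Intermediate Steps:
P = -1 (P = -2 + (-1*(-5) - 2)/3 = -2 + (5 - 2)/3 = -2 + (1/3)*3 = -2 + 1 = -1)
(41*P)*n = (41*(-1))*(-8) = -41*(-8) = 328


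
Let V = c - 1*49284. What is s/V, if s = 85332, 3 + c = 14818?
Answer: -85332/34469 ≈ -2.4756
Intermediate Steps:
c = 14815 (c = -3 + 14818 = 14815)
V = -34469 (V = 14815 - 1*49284 = 14815 - 49284 = -34469)
s/V = 85332/(-34469) = 85332*(-1/34469) = -85332/34469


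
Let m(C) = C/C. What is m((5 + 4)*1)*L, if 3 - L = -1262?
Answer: 1265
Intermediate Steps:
L = 1265 (L = 3 - 1*(-1262) = 3 + 1262 = 1265)
m(C) = 1
m((5 + 4)*1)*L = 1*1265 = 1265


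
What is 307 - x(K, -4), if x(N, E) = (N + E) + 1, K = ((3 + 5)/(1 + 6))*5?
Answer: 2130/7 ≈ 304.29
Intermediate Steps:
K = 40/7 (K = (8/7)*5 = 40/7 ≈ 5.7143)
x(N, E) = 1 + E + N (x(N, E) = (E + N) + 1 = 1 + E + N)
307 - x(K, -4) = 307 - (1 - 4 + 40/7) = 307 - 1*19/7 = 307 - 19/7 = 2130/7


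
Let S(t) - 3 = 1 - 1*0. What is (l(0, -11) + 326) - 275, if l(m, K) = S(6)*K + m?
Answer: 7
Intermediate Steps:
S(t) = 4 (S(t) = 3 + (1 - 1*0) = 3 + (1 + 0) = 3 + 1 = 4)
l(m, K) = m + 4*K (l(m, K) = 4*K + m = m + 4*K)
(l(0, -11) + 326) - 275 = ((0 + 4*(-11)) + 326) - 275 = ((0 - 44) + 326) - 275 = (-44 + 326) - 275 = 282 - 275 = 7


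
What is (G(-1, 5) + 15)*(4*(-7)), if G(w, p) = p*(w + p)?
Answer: -980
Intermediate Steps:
G(w, p) = p*(p + w)
(G(-1, 5) + 15)*(4*(-7)) = (5*(5 - 1) + 15)*(4*(-7)) = (5*4 + 15)*(-28) = (20 + 15)*(-28) = 35*(-28) = -980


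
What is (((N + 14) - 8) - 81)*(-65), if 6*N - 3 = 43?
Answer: 13130/3 ≈ 4376.7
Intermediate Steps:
N = 23/3 (N = ½ + (⅙)*43 = ½ + 43/6 = 23/3 ≈ 7.6667)
(((N + 14) - 8) - 81)*(-65) = (((23/3 + 14) - 8) - 81)*(-65) = ((65/3 - 8) - 81)*(-65) = (41/3 - 81)*(-65) = -202/3*(-65) = 13130/3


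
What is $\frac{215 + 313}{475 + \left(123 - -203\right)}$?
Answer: $\frac{176}{267} \approx 0.65918$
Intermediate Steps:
$\frac{215 + 313}{475 + \left(123 - -203\right)} = \frac{528}{475 + \left(123 + 203\right)} = \frac{528}{475 + 326} = \frac{528}{801} = 528 \cdot \frac{1}{801} = \frac{176}{267}$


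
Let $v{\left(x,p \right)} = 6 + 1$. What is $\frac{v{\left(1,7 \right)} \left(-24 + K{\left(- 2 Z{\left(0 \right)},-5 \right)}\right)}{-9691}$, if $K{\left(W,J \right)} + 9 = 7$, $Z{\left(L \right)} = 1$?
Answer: $\frac{182}{9691} \approx 0.01878$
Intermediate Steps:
$v{\left(x,p \right)} = 7$
$K{\left(W,J \right)} = -2$ ($K{\left(W,J \right)} = -9 + 7 = -2$)
$\frac{v{\left(1,7 \right)} \left(-24 + K{\left(- 2 Z{\left(0 \right)},-5 \right)}\right)}{-9691} = \frac{7 \left(-24 - 2\right)}{-9691} = 7 \left(-26\right) \left(- \frac{1}{9691}\right) = \left(-182\right) \left(- \frac{1}{9691}\right) = \frac{182}{9691}$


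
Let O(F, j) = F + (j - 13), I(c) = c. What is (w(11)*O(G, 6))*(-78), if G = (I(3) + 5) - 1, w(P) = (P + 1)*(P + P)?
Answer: 0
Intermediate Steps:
w(P) = 2*P*(1 + P) (w(P) = (1 + P)*(2*P) = 2*P*(1 + P))
G = 7 (G = (3 + 5) - 1 = 8 - 1 = 7)
O(F, j) = -13 + F + j (O(F, j) = F + (-13 + j) = -13 + F + j)
(w(11)*O(G, 6))*(-78) = ((2*11*(1 + 11))*(-13 + 7 + 6))*(-78) = ((2*11*12)*0)*(-78) = (264*0)*(-78) = 0*(-78) = 0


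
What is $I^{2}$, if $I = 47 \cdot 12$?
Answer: $318096$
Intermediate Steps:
$I = 564$
$I^{2} = 564^{2} = 318096$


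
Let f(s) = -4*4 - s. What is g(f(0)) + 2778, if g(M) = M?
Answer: 2762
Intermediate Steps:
f(s) = -16 - s
g(f(0)) + 2778 = (-16 - 1*0) + 2778 = (-16 + 0) + 2778 = -16 + 2778 = 2762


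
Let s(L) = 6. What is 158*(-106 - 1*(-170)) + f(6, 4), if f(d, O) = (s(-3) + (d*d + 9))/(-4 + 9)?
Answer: 50611/5 ≈ 10122.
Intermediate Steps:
f(d, O) = 3 + d²/5 (f(d, O) = (6 + (d*d + 9))/(-4 + 9) = (6 + (d² + 9))/5 = (6 + (9 + d²))*(⅕) = (15 + d²)*(⅕) = 3 + d²/5)
158*(-106 - 1*(-170)) + f(6, 4) = 158*(-106 - 1*(-170)) + (3 + (⅕)*6²) = 158*(-106 + 170) + (3 + (⅕)*36) = 158*64 + (3 + 36/5) = 10112 + 51/5 = 50611/5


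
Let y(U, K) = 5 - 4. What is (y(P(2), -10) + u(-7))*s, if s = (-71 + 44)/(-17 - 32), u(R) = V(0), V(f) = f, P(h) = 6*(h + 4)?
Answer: 27/49 ≈ 0.55102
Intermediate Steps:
P(h) = 24 + 6*h (P(h) = 6*(4 + h) = 24 + 6*h)
y(U, K) = 1
u(R) = 0
s = 27/49 (s = -27/(-49) = -27*(-1/49) = 27/49 ≈ 0.55102)
(y(P(2), -10) + u(-7))*s = (1 + 0)*(27/49) = 1*(27/49) = 27/49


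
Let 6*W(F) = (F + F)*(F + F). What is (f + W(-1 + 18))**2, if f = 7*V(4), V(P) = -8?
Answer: 168100/9 ≈ 18678.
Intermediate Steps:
W(F) = 2*F**2/3 (W(F) = ((F + F)*(F + F))/6 = ((2*F)*(2*F))/6 = (4*F**2)/6 = 2*F**2/3)
f = -56 (f = 7*(-8) = -56)
(f + W(-1 + 18))**2 = (-56 + 2*(-1 + 18)**2/3)**2 = (-56 + (2/3)*17**2)**2 = (-56 + (2/3)*289)**2 = (-56 + 578/3)**2 = (410/3)**2 = 168100/9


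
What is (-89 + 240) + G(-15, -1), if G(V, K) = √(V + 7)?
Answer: 151 + 2*I*√2 ≈ 151.0 + 2.8284*I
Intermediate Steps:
G(V, K) = √(7 + V)
(-89 + 240) + G(-15, -1) = (-89 + 240) + √(7 - 15) = 151 + √(-8) = 151 + 2*I*√2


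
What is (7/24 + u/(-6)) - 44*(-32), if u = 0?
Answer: 33799/24 ≈ 1408.3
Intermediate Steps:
(7/24 + u/(-6)) - 44*(-32) = (7/24 + 0/(-6)) - 44*(-32) = (7*(1/24) + 0*(-⅙)) + 1408 = (7/24 + 0) + 1408 = 7/24 + 1408 = 33799/24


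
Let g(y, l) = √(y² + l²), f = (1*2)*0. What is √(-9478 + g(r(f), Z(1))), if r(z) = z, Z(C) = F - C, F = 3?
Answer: 2*I*√2369 ≈ 97.345*I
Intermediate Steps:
Z(C) = 3 - C
f = 0 (f = 2*0 = 0)
g(y, l) = √(l² + y²)
√(-9478 + g(r(f), Z(1))) = √(-9478 + √((3 - 1*1)² + 0²)) = √(-9478 + √((3 - 1)² + 0)) = √(-9478 + √(2² + 0)) = √(-9478 + √(4 + 0)) = √(-9478 + √4) = √(-9478 + 2) = √(-9476) = 2*I*√2369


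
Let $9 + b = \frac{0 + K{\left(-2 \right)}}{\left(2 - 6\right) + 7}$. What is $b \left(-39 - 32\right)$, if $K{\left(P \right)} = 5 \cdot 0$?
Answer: $639$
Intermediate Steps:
$K{\left(P \right)} = 0$
$b = -9$ ($b = -9 + \frac{0 + 0}{\left(2 - 6\right) + 7} = -9 + \frac{0}{-4 + 7} = -9 + \frac{0}{3} = -9 + 0 \cdot \frac{1}{3} = -9 + 0 = -9$)
$b \left(-39 - 32\right) = - 9 \left(-39 - 32\right) = \left(-9\right) \left(-71\right) = 639$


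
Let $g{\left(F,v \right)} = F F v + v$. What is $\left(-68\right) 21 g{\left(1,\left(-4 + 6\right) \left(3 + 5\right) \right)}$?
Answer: $-45696$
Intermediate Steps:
$g{\left(F,v \right)} = v + v F^{2}$ ($g{\left(F,v \right)} = F^{2} v + v = v F^{2} + v = v + v F^{2}$)
$\left(-68\right) 21 g{\left(1,\left(-4 + 6\right) \left(3 + 5\right) \right)} = \left(-68\right) 21 \left(-4 + 6\right) \left(3 + 5\right) \left(1 + 1^{2}\right) = - 1428 \cdot 2 \cdot 8 \left(1 + 1\right) = - 1428 \cdot 16 \cdot 2 = \left(-1428\right) 32 = -45696$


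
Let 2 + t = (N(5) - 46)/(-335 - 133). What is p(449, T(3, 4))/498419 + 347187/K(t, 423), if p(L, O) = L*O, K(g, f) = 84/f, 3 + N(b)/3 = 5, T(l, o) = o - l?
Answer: 24399288239345/13955732 ≈ 1.7483e+6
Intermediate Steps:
N(b) = 6 (N(b) = -9 + 3*5 = -9 + 15 = 6)
t = -224/117 (t = -2 + (6 - 46)/(-335 - 133) = -2 - 40/(-468) = -2 - 40*(-1/468) = -2 + 10/117 = -224/117 ≈ -1.9145)
p(449, T(3, 4))/498419 + 347187/K(t, 423) = (449*(4 - 1*3))/498419 + 347187/((84/423)) = (449*(4 - 3))*(1/498419) + 347187/((84*(1/423))) = (449*1)*(1/498419) + 347187/(28/141) = 449*(1/498419) + 347187*(141/28) = 449/498419 + 48953367/28 = 24399288239345/13955732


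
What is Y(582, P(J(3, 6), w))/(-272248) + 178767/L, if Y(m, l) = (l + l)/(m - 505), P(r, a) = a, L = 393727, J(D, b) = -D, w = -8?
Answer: 468439510283/1031717112349 ≈ 0.45404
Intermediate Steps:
Y(m, l) = 2*l/(-505 + m) (Y(m, l) = (2*l)/(-505 + m) = 2*l/(-505 + m))
Y(582, P(J(3, 6), w))/(-272248) + 178767/L = (2*(-8)/(-505 + 582))/(-272248) + 178767/393727 = (2*(-8)/77)*(-1/272248) + 178767*(1/393727) = (2*(-8)*(1/77))*(-1/272248) + 178767/393727 = -16/77*(-1/272248) + 178767/393727 = 2/2620387 + 178767/393727 = 468439510283/1031717112349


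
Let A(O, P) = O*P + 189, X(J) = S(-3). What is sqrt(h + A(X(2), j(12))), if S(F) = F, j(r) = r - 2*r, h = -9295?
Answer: I*sqrt(9070) ≈ 95.237*I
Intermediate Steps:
j(r) = -r
X(J) = -3
A(O, P) = 189 + O*P
sqrt(h + A(X(2), j(12))) = sqrt(-9295 + (189 - (-3)*12)) = sqrt(-9295 + (189 - 3*(-12))) = sqrt(-9295 + (189 + 36)) = sqrt(-9295 + 225) = sqrt(-9070) = I*sqrt(9070)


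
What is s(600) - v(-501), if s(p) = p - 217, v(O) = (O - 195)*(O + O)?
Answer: -697009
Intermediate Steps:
v(O) = 2*O*(-195 + O) (v(O) = (-195 + O)*(2*O) = 2*O*(-195 + O))
s(p) = -217 + p
s(600) - v(-501) = (-217 + 600) - 2*(-501)*(-195 - 501) = 383 - 2*(-501)*(-696) = 383 - 1*697392 = 383 - 697392 = -697009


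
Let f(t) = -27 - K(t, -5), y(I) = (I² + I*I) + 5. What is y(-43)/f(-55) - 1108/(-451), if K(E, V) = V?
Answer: -149607/902 ≈ -165.86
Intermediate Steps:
y(I) = 5 + 2*I² (y(I) = (I² + I²) + 5 = 2*I² + 5 = 5 + 2*I²)
f(t) = -22 (f(t) = -27 - 1*(-5) = -27 + 5 = -22)
y(-43)/f(-55) - 1108/(-451) = (5 + 2*(-43)²)/(-22) - 1108/(-451) = (5 + 2*1849)*(-1/22) - 1108*(-1/451) = (5 + 3698)*(-1/22) + 1108/451 = 3703*(-1/22) + 1108/451 = -3703/22 + 1108/451 = -149607/902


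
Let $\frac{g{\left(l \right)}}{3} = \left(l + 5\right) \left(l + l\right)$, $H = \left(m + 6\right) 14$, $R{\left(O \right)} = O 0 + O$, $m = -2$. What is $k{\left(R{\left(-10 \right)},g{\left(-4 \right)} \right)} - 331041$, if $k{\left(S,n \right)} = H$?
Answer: $-330985$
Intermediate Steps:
$R{\left(O \right)} = O$ ($R{\left(O \right)} = 0 + O = O$)
$H = 56$ ($H = \left(-2 + 6\right) 14 = 4 \cdot 14 = 56$)
$g{\left(l \right)} = 6 l \left(5 + l\right)$ ($g{\left(l \right)} = 3 \left(l + 5\right) \left(l + l\right) = 3 \left(5 + l\right) 2 l = 3 \cdot 2 l \left(5 + l\right) = 6 l \left(5 + l\right)$)
$k{\left(S,n \right)} = 56$
$k{\left(R{\left(-10 \right)},g{\left(-4 \right)} \right)} - 331041 = 56 - 331041 = -330985$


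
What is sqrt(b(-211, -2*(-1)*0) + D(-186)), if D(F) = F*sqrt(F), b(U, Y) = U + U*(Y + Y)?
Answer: sqrt(-211 - 186*I*sqrt(186)) ≈ 34.165 - 37.125*I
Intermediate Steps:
b(U, Y) = U + 2*U*Y (b(U, Y) = U + U*(2*Y) = U + 2*U*Y)
D(F) = F**(3/2)
sqrt(b(-211, -2*(-1)*0) + D(-186)) = sqrt(-211*(1 + 2*(-2*(-1)*0)) + (-186)**(3/2)) = sqrt(-211*(1 + 2*(2*0)) - 186*I*sqrt(186)) = sqrt(-211*(1 + 2*0) - 186*I*sqrt(186)) = sqrt(-211*(1 + 0) - 186*I*sqrt(186)) = sqrt(-211*1 - 186*I*sqrt(186)) = sqrt(-211 - 186*I*sqrt(186))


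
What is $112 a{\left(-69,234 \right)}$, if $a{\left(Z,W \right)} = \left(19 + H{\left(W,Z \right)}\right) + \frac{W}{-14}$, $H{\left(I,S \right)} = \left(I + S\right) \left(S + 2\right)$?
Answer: $-1237904$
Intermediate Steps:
$H{\left(I,S \right)} = \left(2 + S\right) \left(I + S\right)$ ($H{\left(I,S \right)} = \left(I + S\right) \left(2 + S\right) = \left(2 + S\right) \left(I + S\right)$)
$a{\left(Z,W \right)} = 19 + Z^{2} + 2 Z + \frac{27 W}{14} + W Z$ ($a{\left(Z,W \right)} = \left(19 + \left(Z^{2} + 2 W + 2 Z + W Z\right)\right) + \frac{W}{-14} = \left(19 + Z^{2} + 2 W + 2 Z + W Z\right) - \frac{W}{14} = 19 + Z^{2} + 2 Z + \frac{27 W}{14} + W Z$)
$112 a{\left(-69,234 \right)} = 112 \left(19 + \left(-69\right)^{2} + 2 \left(-69\right) + \frac{27}{14} \cdot 234 + 234 \left(-69\right)\right) = 112 \left(19 + 4761 - 138 + \frac{3159}{7} - 16146\right) = 112 \left(- \frac{77369}{7}\right) = -1237904$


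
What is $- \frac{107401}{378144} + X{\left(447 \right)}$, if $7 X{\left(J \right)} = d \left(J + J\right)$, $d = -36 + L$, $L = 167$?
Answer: $\frac{44285204609}{2647008} \approx 16730.0$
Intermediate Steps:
$d = 131$ ($d = -36 + 167 = 131$)
$X{\left(J \right)} = \frac{262 J}{7}$ ($X{\left(J \right)} = \frac{131 \left(J + J\right)}{7} = \frac{131 \cdot 2 J}{7} = \frac{262 J}{7}$)
$- \frac{107401}{378144} + X{\left(447 \right)} = - \frac{107401}{378144} + \frac{262}{7} \cdot 447 = \left(-107401\right) \frac{1}{378144} + \frac{117114}{7} = - \frac{107401}{378144} + \frac{117114}{7} = \frac{44285204609}{2647008}$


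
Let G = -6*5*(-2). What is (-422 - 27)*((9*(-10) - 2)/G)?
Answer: 10327/15 ≈ 688.47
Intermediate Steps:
G = 60 (G = -30*(-2) = 60)
(-422 - 27)*((9*(-10) - 2)/G) = (-422 - 27)*((9*(-10) - 2)/60) = -449*(-90 - 2)/60 = -(-41308)/60 = -449*(-23/15) = 10327/15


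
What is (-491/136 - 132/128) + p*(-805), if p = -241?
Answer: 105536195/544 ≈ 1.9400e+5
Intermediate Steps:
(-491/136 - 132/128) + p*(-805) = (-491/136 - 132/128) - 241*(-805) = (-491*1/136 - 132*1/128) + 194005 = (-491/136 - 33/32) + 194005 = -2525/544 + 194005 = 105536195/544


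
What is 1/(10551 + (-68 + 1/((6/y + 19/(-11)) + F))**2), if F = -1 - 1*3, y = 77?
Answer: 189225/2876050624 ≈ 6.5793e-5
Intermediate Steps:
F = -4 (F = -1 - 3 = -4)
1/(10551 + (-68 + 1/((6/y + 19/(-11)) + F))**2) = 1/(10551 + (-68 + 1/((6/77 + 19/(-11)) - 4))**2) = 1/(10551 + (-68 + 1/((6*(1/77) + 19*(-1/11)) - 4))**2) = 1/(10551 + (-68 + 1/((6/77 - 19/11) - 4))**2) = 1/(10551 + (-68 + 1/(-127/77 - 4))**2) = 1/(10551 + (-68 + 1/(-435/77))**2) = 1/(10551 + (-68 - 77/435)**2) = 1/(10551 + (-29657/435)**2) = 1/(10551 + 879537649/189225) = 1/(2876050624/189225) = 189225/2876050624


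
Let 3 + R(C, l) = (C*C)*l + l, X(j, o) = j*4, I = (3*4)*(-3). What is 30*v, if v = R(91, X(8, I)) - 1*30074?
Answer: 7048410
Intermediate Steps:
I = -36 (I = 12*(-3) = -36)
X(j, o) = 4*j
R(C, l) = -3 + l + l*C**2 (R(C, l) = -3 + ((C*C)*l + l) = -3 + (C**2*l + l) = -3 + (l*C**2 + l) = -3 + (l + l*C**2) = -3 + l + l*C**2)
v = 234947 (v = (-3 + 4*8 + (4*8)*91**2) - 1*30074 = (-3 + 32 + 32*8281) - 30074 = (-3 + 32 + 264992) - 30074 = 265021 - 30074 = 234947)
30*v = 30*234947 = 7048410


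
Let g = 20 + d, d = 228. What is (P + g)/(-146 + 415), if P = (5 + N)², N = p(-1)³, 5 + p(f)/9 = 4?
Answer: 524424/269 ≈ 1949.5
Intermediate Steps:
p(f) = -9 (p(f) = -45 + 9*4 = -45 + 36 = -9)
N = -729 (N = (-9)³ = -729)
g = 248 (g = 20 + 228 = 248)
P = 524176 (P = (5 - 729)² = (-724)² = 524176)
(P + g)/(-146 + 415) = (524176 + 248)/(-146 + 415) = 524424/269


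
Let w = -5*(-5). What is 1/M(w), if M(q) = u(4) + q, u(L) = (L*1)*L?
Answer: 1/41 ≈ 0.024390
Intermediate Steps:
w = 25
u(L) = L² (u(L) = L*L = L²)
M(q) = 16 + q (M(q) = 4² + q = 16 + q)
1/M(w) = 1/(16 + 25) = 1/41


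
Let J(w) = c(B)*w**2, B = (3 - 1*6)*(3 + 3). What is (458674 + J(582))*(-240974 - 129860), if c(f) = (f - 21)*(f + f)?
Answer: -176527059559780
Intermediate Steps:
B = -18 (B = (3 - 6)*6 = -3*6 = -18)
c(f) = 2*f*(-21 + f) (c(f) = (-21 + f)*(2*f) = 2*f*(-21 + f))
J(w) = 1404*w**2 (J(w) = (2*(-18)*(-21 - 18))*w**2 = (2*(-18)*(-39))*w**2 = 1404*w**2)
(458674 + J(582))*(-240974 - 129860) = (458674 + 1404*582**2)*(-240974 - 129860) = (458674 + 1404*338724)*(-370834) = (458674 + 475568496)*(-370834) = 476027170*(-370834) = -176527059559780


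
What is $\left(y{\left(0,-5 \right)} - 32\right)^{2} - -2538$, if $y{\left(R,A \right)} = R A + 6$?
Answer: $3214$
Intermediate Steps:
$y{\left(R,A \right)} = 6 + A R$ ($y{\left(R,A \right)} = A R + 6 = 6 + A R$)
$\left(y{\left(0,-5 \right)} - 32\right)^{2} - -2538 = \left(\left(6 - 0\right) - 32\right)^{2} - -2538 = \left(\left(6 + 0\right) - 32\right)^{2} + 2538 = \left(6 - 32\right)^{2} + 2538 = \left(-26\right)^{2} + 2538 = 676 + 2538 = 3214$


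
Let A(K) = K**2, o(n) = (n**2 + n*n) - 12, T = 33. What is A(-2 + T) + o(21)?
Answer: 1831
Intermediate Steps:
o(n) = -12 + 2*n**2 (o(n) = (n**2 + n**2) - 12 = 2*n**2 - 12 = -12 + 2*n**2)
A(-2 + T) + o(21) = (-2 + 33)**2 + (-12 + 2*21**2) = 31**2 + (-12 + 2*441) = 961 + (-12 + 882) = 961 + 870 = 1831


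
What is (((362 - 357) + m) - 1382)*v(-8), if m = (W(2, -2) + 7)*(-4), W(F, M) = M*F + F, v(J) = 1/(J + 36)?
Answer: -1397/28 ≈ -49.893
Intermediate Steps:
v(J) = 1/(36 + J)
W(F, M) = F + F*M (W(F, M) = F*M + F = F + F*M)
m = -20 (m = (2*(1 - 2) + 7)*(-4) = (2*(-1) + 7)*(-4) = (-2 + 7)*(-4) = 5*(-4) = -20)
(((362 - 357) + m) - 1382)*v(-8) = (((362 - 357) - 20) - 1382)/(36 - 8) = ((5 - 20) - 1382)/28 = (-15 - 1382)*(1/28) = -1397*1/28 = -1397/28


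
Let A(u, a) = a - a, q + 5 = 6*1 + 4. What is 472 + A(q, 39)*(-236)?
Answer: 472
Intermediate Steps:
q = 5 (q = -5 + (6*1 + 4) = -5 + (6 + 4) = -5 + 10 = 5)
A(u, a) = 0
472 + A(q, 39)*(-236) = 472 + 0*(-236) = 472 + 0 = 472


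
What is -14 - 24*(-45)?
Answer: 1066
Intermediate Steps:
-14 - 24*(-45) = -14 + 1080 = 1066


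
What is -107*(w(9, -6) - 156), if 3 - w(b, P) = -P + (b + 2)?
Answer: 18190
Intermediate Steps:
w(b, P) = 1 + P - b (w(b, P) = 3 - (-P + (b + 2)) = 3 - (-P + (2 + b)) = 3 - (2 + b - P) = 3 + (-2 + P - b) = 1 + P - b)
-107*(w(9, -6) - 156) = -107*((1 - 6 - 1*9) - 156) = -107*((1 - 6 - 9) - 156) = -107*(-14 - 156) = -107*(-170) = 18190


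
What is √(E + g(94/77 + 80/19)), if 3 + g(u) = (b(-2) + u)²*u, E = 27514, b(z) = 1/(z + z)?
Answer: √2027212841808023254/8561476 ≈ 166.30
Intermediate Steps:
b(z) = 1/(2*z)
g(u) = -3 + u*(-¼ + u)² (g(u) = -3 + ((½)/(-2) + u)²*u = -3 + ((½)*(-½) + u)²*u = -3 + (-¼ + u)²*u = -3 + u*(-¼ + u)²)
√(E + g(94/77 + 80/19)) = √(27514 + (-3 + (94/77 + 80/19)*(-1 + 4*(94/77 + 80/19))²/16)) = √(27514 + (-3 + (1/16)*(7946/1463)*(-1 + 4*(7946/1463))²)) = √(27514 + (-3 + (1/16)*(7946/1463)*(-1 + 31784/1463)²)) = √(27514 + (-3 + (1/16)*(7946/1463)*(30321/1463)²)) = √(27514 + (-3 + (1/16)*(7946/1463)*(919363041/2140369))) = √(27514 + (-3 + 3652629361893/25050878776)) = √(27514 + 3577476725565/25050878776) = √(692827355368429/25050878776) = √2027212841808023254/8561476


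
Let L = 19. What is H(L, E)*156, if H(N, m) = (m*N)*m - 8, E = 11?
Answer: 357396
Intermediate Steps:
H(N, m) = -8 + N*m² (H(N, m) = (N*m)*m - 8 = N*m² - 8 = -8 + N*m²)
H(L, E)*156 = (-8 + 19*11²)*156 = (-8 + 19*121)*156 = (-8 + 2299)*156 = 2291*156 = 357396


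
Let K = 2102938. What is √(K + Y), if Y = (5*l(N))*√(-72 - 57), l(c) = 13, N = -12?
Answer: √(2102938 + 65*I*√129) ≈ 1450.2 + 0.255*I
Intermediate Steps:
Y = 65*I*√129 (Y = (5*13)*√(-72 - 57) = 65*√(-129) = 65*(I*√129) = 65*I*√129 ≈ 738.26*I)
√(K + Y) = √(2102938 + 65*I*√129)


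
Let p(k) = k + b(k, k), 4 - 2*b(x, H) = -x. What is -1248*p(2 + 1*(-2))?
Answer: -2496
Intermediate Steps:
b(x, H) = 2 + x/2 (b(x, H) = 2 - (-1)*x/2 = 2 + x/2)
p(k) = 2 + 3*k/2 (p(k) = k + (2 + k/2) = 2 + 3*k/2)
-1248*p(2 + 1*(-2)) = -1248*(2 + 3*(2 + 1*(-2))/2) = -1248*(2 + 3*(2 - 2)/2) = -1248*(2 + (3/2)*0) = -1248*(2 + 0) = -1248*2 = -2496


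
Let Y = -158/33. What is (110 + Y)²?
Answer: 12054784/1089 ≈ 11070.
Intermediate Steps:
Y = -158/33 (Y = -158*1/33 = -158/33 ≈ -4.7879)
(110 + Y)² = (110 - 158/33)² = (3472/33)² = 12054784/1089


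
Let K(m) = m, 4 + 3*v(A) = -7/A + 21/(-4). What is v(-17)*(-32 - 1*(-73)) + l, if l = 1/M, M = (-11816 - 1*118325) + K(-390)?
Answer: -3216414575/26628324 ≈ -120.79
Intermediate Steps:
v(A) = -37/12 - 7/(3*A) (v(A) = -4/3 + (-7/A + 21/(-4))/3 = -4/3 + (-7/A + 21*(-1/4))/3 = -4/3 + (-7/A - 21/4)/3 = -4/3 + (-21/4 - 7/A)/3 = -4/3 + (-7/4 - 7/(3*A)) = -37/12 - 7/(3*A))
M = -130531 (M = (-11816 - 1*118325) - 390 = (-11816 - 118325) - 390 = -130141 - 390 = -130531)
l = -1/130531 (l = 1/(-130531) = -1/130531 ≈ -7.6610e-6)
v(-17)*(-32 - 1*(-73)) + l = ((1/12)*(-28 - 37*(-17))/(-17))*(-32 - 1*(-73)) - 1/130531 = ((1/12)*(-1/17)*(-28 + 629))*(-32 + 73) - 1/130531 = ((1/12)*(-1/17)*601)*41 - 1/130531 = -601/204*41 - 1/130531 = -24641/204 - 1/130531 = -3216414575/26628324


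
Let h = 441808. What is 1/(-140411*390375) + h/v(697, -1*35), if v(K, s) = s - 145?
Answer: -134537762322101/54812944125 ≈ -2454.5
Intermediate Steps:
v(K, s) = -145 + s
1/(-140411*390375) + h/v(697, -1*35) = 1/(-140411*390375) + 441808/(-145 - 1*35) = -1/140411*1/390375 + 441808/(-145 - 35) = -1/54812944125 + 441808/(-180) = -1/54812944125 + 441808*(-1/180) = -1/54812944125 - 110452/45 = -134537762322101/54812944125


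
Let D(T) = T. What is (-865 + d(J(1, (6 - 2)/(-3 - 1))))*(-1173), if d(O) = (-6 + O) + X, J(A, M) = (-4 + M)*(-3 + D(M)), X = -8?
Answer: 1007607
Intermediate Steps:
J(A, M) = (-4 + M)*(-3 + M)
d(O) = -14 + O (d(O) = (-6 + O) - 8 = -14 + O)
(-865 + d(J(1, (6 - 2)/(-3 - 1))))*(-1173) = (-865 + (-14 + (12 + ((6 - 2)/(-3 - 1))² - 7*(6 - 2)/(-3 - 1))))*(-1173) = (-865 + (-14 + (12 + (4/(-4))² - 28/(-4))))*(-1173) = (-865 + (-14 + (12 + (4*(-¼))² - 28*(-1)/4)))*(-1173) = (-865 + (-14 + (12 + (-1)² - 7*(-1))))*(-1173) = (-865 + (-14 + (12 + 1 + 7)))*(-1173) = (-865 + (-14 + 20))*(-1173) = (-865 + 6)*(-1173) = -859*(-1173) = 1007607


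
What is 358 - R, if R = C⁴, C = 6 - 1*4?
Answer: 342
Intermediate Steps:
C = 2 (C = 6 - 4 = 2)
R = 16 (R = 2⁴ = 16)
358 - R = 358 - 1*16 = 358 - 16 = 342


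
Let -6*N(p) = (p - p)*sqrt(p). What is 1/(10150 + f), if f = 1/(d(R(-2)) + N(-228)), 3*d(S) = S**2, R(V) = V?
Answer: 4/40603 ≈ 9.8515e-5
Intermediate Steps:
N(p) = 0 (N(p) = -(p - p)*sqrt(p)/6 = -0*sqrt(p) = -1/6*0 = 0)
d(S) = S**2/3
f = 3/4 (f = 1/((1/3)*(-2)**2 + 0) = 1/((1/3)*4 + 0) = 1/(4/3 + 0) = 1/(4/3) = 3/4 ≈ 0.75000)
1/(10150 + f) = 1/(10150 + 3/4) = 1/(40603/4) = 4/40603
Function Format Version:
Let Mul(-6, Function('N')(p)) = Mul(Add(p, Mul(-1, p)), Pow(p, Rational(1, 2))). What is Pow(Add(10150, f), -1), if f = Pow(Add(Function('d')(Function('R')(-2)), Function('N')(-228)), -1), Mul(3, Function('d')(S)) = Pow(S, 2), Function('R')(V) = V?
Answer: Rational(4, 40603) ≈ 9.8515e-5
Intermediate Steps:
Function('N')(p) = 0 (Function('N')(p) = Mul(Rational(-1, 6), Mul(Add(p, Mul(-1, p)), Pow(p, Rational(1, 2)))) = Mul(Rational(-1, 6), Mul(0, Pow(p, Rational(1, 2)))) = Mul(Rational(-1, 6), 0) = 0)
Function('d')(S) = Mul(Rational(1, 3), Pow(S, 2))
f = Rational(3, 4) (f = Pow(Add(Mul(Rational(1, 3), Pow(-2, 2)), 0), -1) = Pow(Add(Mul(Rational(1, 3), 4), 0), -1) = Pow(Add(Rational(4, 3), 0), -1) = Pow(Rational(4, 3), -1) = Rational(3, 4) ≈ 0.75000)
Pow(Add(10150, f), -1) = Pow(Add(10150, Rational(3, 4)), -1) = Pow(Rational(40603, 4), -1) = Rational(4, 40603)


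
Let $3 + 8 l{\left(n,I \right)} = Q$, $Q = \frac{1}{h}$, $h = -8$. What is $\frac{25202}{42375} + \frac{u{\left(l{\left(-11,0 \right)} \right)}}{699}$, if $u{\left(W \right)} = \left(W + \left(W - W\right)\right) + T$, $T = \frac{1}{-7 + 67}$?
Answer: $\frac{1126422497}{1895688000} \approx 0.5942$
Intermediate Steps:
$Q = - \frac{1}{8}$ ($Q = \frac{1}{-8} = - \frac{1}{8} \approx -0.125$)
$T = \frac{1}{60} \approx 0.016667$
$l{\left(n,I \right)} = - \frac{25}{64}$ ($l{\left(n,I \right)} = - \frac{3}{8} + \frac{1}{8} \left(- \frac{1}{8}\right) = - \frac{3}{8} - \frac{1}{64} = - \frac{25}{64}$)
$u{\left(W \right)} = \frac{1}{60} + W$ ($u{\left(W \right)} = \left(W + \left(W - W\right)\right) + \frac{1}{60} = \left(W + 0\right) + \frac{1}{60} = W + \frac{1}{60} = \frac{1}{60} + W$)
$\frac{25202}{42375} + \frac{u{\left(l{\left(-11,0 \right)} \right)}}{699} = \frac{25202}{42375} + \frac{\frac{1}{60} - \frac{25}{64}}{699} = 25202 \cdot \frac{1}{42375} - \frac{359}{671040} = \frac{25202}{42375} - \frac{359}{671040} = \frac{1126422497}{1895688000}$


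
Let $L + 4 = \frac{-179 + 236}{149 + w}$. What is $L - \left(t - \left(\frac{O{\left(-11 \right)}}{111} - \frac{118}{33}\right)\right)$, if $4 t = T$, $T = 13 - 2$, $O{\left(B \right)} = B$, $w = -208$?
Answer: $- \frac{3282373}{288156} \approx -11.391$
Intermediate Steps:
$T = 11$
$t = \frac{11}{4}$ ($t = \frac{1}{4} \cdot 11 = \frac{11}{4} \approx 2.75$)
$L = - \frac{293}{59}$ ($L = -4 + \frac{-179 + 236}{149 - 208} = -4 + \frac{57}{-59} = -4 + 57 \left(- \frac{1}{59}\right) = -4 - \frac{57}{59} = - \frac{293}{59} \approx -4.9661$)
$L - \left(t - \left(\frac{O{\left(-11 \right)}}{111} - \frac{118}{33}\right)\right) = - \frac{293}{59} - \left(\frac{11}{4} - \left(- \frac{11}{111} - \frac{118}{33}\right)\right) = - \frac{293}{59} - \left(\frac{11}{4} - - \frac{4487}{1221}\right) = - \frac{293}{59} - \left(\frac{11}{4} + \frac{4487}{1221}\right) = - \frac{293}{59} - \frac{31379}{4884} = - \frac{3282373}{288156}$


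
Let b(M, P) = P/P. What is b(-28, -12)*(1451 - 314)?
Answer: 1137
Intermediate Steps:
b(M, P) = 1
b(-28, -12)*(1451 - 314) = 1*(1451 - 314) = 1*1137 = 1137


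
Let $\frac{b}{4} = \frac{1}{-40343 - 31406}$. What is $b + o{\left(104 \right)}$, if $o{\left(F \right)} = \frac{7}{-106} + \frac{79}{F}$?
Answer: $\frac{274274379}{395480488} \approx 0.69352$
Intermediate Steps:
$o{\left(F \right)} = - \frac{7}{106} + \frac{79}{F}$ ($o{\left(F \right)} = 7 \left(- \frac{1}{106}\right) + \frac{79}{F} = - \frac{7}{106} + \frac{79}{F}$)
$b = - \frac{4}{71749}$ ($b = \frac{4}{-40343 - 31406} = \frac{4}{-71749} = 4 \left(- \frac{1}{71749}\right) = - \frac{4}{71749} \approx -5.575 \cdot 10^{-5}$)
$b + o{\left(104 \right)} = - \frac{4}{71749} - \left(\frac{7}{106} - \frac{79}{104}\right) = - \frac{4}{71749} + \left(- \frac{7}{106} + 79 \cdot \frac{1}{104}\right) = - \frac{4}{71749} + \left(- \frac{7}{106} + \frac{79}{104}\right) = - \frac{4}{71749} + \frac{3823}{5512} = \frac{274274379}{395480488}$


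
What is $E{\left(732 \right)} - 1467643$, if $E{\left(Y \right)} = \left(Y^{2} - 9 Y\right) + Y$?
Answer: $-937675$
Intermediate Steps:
$E{\left(Y \right)} = Y^{2} - 8 Y$
$E{\left(732 \right)} - 1467643 = 732 \left(-8 + 732\right) - 1467643 = 732 \cdot 724 - 1467643 = 529968 - 1467643 = -937675$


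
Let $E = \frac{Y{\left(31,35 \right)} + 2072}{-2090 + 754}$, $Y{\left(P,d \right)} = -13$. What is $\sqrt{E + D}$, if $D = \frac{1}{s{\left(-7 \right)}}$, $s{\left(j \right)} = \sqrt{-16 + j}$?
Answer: $\frac{\sqrt{-363796474 - 10263152 i \sqrt{23}}}{15364} \approx 0.08379 - 1.2443 i$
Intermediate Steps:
$D = - \frac{i \sqrt{23}}{23}$ ($D = \frac{1}{\sqrt{-16 - 7}} = \frac{1}{\sqrt{-23}} = \frac{1}{i \sqrt{23}} = - \frac{i \sqrt{23}}{23} \approx - 0.20851 i$)
$E = - \frac{2059}{1336}$ ($E = \frac{-13 + 2072}{-2090 + 754} = \frac{2059}{-1336} = 2059 \left(- \frac{1}{1336}\right) = - \frac{2059}{1336} \approx -1.5412$)
$\sqrt{E + D} = \sqrt{- \frac{2059}{1336} - \frac{i \sqrt{23}}{23}}$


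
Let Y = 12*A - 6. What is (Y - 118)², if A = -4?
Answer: 29584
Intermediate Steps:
Y = -54 (Y = 12*(-4) - 6 = -48 - 6 = -54)
(Y - 118)² = (-54 - 118)² = (-172)² = 29584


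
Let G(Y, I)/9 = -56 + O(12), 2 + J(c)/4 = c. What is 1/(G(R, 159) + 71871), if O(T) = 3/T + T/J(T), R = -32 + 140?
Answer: 20/1427439 ≈ 1.4011e-5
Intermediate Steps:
J(c) = -8 + 4*c
R = 108
O(T) = 3/T + T/(-8 + 4*T)
G(Y, I) = -9981/20 (G(Y, I) = 9*(-56 + (¼)*(-24 + 12² + 12*12)/(12*(-2 + 12))) = 9*(-56 + (¼)*(1/12)*(-24 + 144 + 144)/10) = 9*(-56 + (¼)*(1/12)*(⅒)*264) = 9*(-56 + 11/20) = 9*(-1109/20) = -9981/20)
1/(G(R, 159) + 71871) = 1/(-9981/20 + 71871) = 1/(1427439/20) = 20/1427439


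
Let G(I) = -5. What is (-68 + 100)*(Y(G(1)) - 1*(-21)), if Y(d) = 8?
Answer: 928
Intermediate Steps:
(-68 + 100)*(Y(G(1)) - 1*(-21)) = (-68 + 100)*(8 - 1*(-21)) = 32*(8 + 21) = 32*29 = 928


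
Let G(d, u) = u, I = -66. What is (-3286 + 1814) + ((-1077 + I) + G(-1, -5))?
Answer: -2620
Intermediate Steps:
(-3286 + 1814) + ((-1077 + I) + G(-1, -5)) = (-3286 + 1814) + ((-1077 - 66) - 5) = -1472 + (-1143 - 5) = -1472 - 1148 = -2620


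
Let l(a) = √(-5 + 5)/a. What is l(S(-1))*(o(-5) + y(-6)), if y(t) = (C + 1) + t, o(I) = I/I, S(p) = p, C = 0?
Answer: 0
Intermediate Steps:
o(I) = 1
y(t) = 1 + t (y(t) = (0 + 1) + t = 1 + t)
l(a) = 0 (l(a) = √0/a = 0/a = 0)
l(S(-1))*(o(-5) + y(-6)) = 0*(1 + (1 - 6)) = 0*(1 - 5) = 0*(-4) = 0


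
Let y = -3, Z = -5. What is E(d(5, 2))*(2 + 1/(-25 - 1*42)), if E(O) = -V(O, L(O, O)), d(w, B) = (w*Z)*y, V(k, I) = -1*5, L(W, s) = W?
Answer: 665/67 ≈ 9.9254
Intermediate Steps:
V(k, I) = -5
d(w, B) = 15*w (d(w, B) = (w*(-5))*(-3) = -5*w*(-3) = 15*w)
E(O) = 5 (E(O) = -1*(-5) = 5)
E(d(5, 2))*(2 + 1/(-25 - 1*42)) = 5*(2 + 1/(-25 - 1*42)) = 5*(2 + 1/(-25 - 42)) = 5*(2 + 1/(-67)) = 5*(2 - 1/67) = 5*(133/67) = 665/67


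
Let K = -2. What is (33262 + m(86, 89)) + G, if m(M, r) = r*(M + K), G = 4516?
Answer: 45254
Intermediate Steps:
m(M, r) = r*(-2 + M) (m(M, r) = r*(M - 2) = r*(-2 + M))
(33262 + m(86, 89)) + G = (33262 + 89*(-2 + 86)) + 4516 = (33262 + 89*84) + 4516 = (33262 + 7476) + 4516 = 40738 + 4516 = 45254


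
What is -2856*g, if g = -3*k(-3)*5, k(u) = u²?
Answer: 385560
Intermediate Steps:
g = -135 (g = -3*(-3)²*5 = -3*9*5 = -27*5 = -135)
-2856*g = -2856*(-135) = 385560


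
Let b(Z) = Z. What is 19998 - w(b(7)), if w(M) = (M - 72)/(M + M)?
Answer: 280037/14 ≈ 20003.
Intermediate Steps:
w(M) = (-72 + M)/(2*M) (w(M) = (-72 + M)/((2*M)) = (-72 + M)*(1/(2*M)) = (-72 + M)/(2*M))
19998 - w(b(7)) = 19998 - (-72 + 7)/(2*7) = 19998 - (-65)/(2*7) = 19998 - 1*(-65/14) = 19998 + 65/14 = 280037/14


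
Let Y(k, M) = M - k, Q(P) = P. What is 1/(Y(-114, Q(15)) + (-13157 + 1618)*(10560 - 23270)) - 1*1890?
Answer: -277188947909/146660819 ≈ -1890.0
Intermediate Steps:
1/(Y(-114, Q(15)) + (-13157 + 1618)*(10560 - 23270)) - 1*1890 = 1/((15 - 1*(-114)) + (-13157 + 1618)*(10560 - 23270)) - 1*1890 = 1/((15 + 114) - 11539*(-12710)) - 1890 = 1/(129 + 146660690) - 1890 = 1/146660819 - 1890 = -277188947909/146660819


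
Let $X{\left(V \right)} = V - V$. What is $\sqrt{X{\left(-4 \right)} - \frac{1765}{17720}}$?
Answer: $\frac{i \sqrt{312758}}{1772} \approx 0.3156 i$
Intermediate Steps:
$X{\left(V \right)} = 0$
$\sqrt{X{\left(-4 \right)} - \frac{1765}{17720}} = \sqrt{0 - \frac{1765}{17720}} = \sqrt{0 - \frac{353}{3544}} = \sqrt{- \frac{353}{3544}} = \frac{i \sqrt{312758}}{1772}$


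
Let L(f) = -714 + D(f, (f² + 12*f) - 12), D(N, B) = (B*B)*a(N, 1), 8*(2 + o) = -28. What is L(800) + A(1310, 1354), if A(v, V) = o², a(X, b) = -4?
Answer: -6751433118639/4 ≈ -1.6879e+12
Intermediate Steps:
o = -11/2 (o = -2 + (⅛)*(-28) = -2 - 7/2 = -11/2 ≈ -5.5000)
D(N, B) = -4*B² (D(N, B) = (B*B)*(-4) = B²*(-4) = -4*B²)
L(f) = -714 - 4*(-12 + f² + 12*f)² (L(f) = -714 - 4*((f² + 12*f) - 12)² = -714 - 4*(-12 + f² + 12*f)²)
A(v, V) = 121/4 (A(v, V) = (-11/2)² = 121/4)
L(800) + A(1310, 1354) = (-714 - 4*(-12 + 800² + 12*800)²) + 121/4 = (-714 - 4*(-12 + 640000 + 9600)²) + 121/4 = (-714 - 4*649588²) + 121/4 = (-714 - 4*421964569744) + 121/4 = (-714 - 1687858278976) + 121/4 = -1687858279690 + 121/4 = -6751433118639/4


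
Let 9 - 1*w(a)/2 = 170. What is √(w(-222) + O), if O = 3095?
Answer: √2773 ≈ 52.659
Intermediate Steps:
w(a) = -322 (w(a) = 18 - 2*170 = 18 - 340 = -322)
√(w(-222) + O) = √(-322 + 3095) = √2773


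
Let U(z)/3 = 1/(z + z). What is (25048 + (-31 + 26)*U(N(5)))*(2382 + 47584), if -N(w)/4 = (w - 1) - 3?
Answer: 5006568217/4 ≈ 1.2516e+9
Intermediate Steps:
N(w) = 16 - 4*w (N(w) = -4*((w - 1) - 3) = -4*((-1 + w) - 3) = -4*(-4 + w) = 16 - 4*w)
U(z) = 3/(2*z) (U(z) = 3/(z + z) = 3/((2*z)) = 3*(1/(2*z)) = 3/(2*z))
(25048 + (-31 + 26)*U(N(5)))*(2382 + 47584) = (25048 + (-31 + 26)*(3/(2*(16 - 4*5))))*(2382 + 47584) = (25048 - 15/(2*(16 - 20)))*49966 = (25048 - 15/(2*(-4)))*49966 = (25048 - 15*(-1)/(2*4))*49966 = (25048 - 5*(-3/8))*49966 = (25048 + 15/8)*49966 = (200399/8)*49966 = 5006568217/4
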